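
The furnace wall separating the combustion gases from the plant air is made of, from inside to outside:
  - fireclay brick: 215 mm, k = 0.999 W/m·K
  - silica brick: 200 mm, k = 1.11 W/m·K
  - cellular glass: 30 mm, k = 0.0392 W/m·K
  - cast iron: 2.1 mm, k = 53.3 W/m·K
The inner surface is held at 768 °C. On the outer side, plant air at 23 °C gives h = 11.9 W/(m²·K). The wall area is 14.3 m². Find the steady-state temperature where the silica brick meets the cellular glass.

Series thermal resistances:
R_fireclay brick = L/(kA) = 0.215/(0.999×14.3) = 0.01505 K/W
R_silica brick = L/(kA) = 0.2/(1.11×14.3) = 0.0126 K/W
R_cellular glass = L/(kA) = 0.03/(0.0392×14.3) = 0.05352 K/W
R_cast iron = L/(kA) = 0.0021/(53.3×14.3) = 2.755×10^-6 K/W
R_outer film = 1/(h_o·A) = 1/(11.9×14.3) = 0.005876 K/W
R_total = 0.08705 K/W;  Q = ΔT/R_total = 745/0.08705 = 8559 W
T_interface = T_inner − Q·ΣR(inner→interface) = 768 − 8560×0.02765

T ≈ 531 °C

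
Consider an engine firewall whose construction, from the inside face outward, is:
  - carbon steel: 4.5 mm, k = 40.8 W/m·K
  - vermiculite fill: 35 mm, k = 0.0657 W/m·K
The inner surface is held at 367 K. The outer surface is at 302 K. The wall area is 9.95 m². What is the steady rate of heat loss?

Q ≈ 1210 W

Model the wall as resistances in series:
R_carbon steel = L/(kA) = 0.0045/(40.8×9.95) = 1.108×10^-5 K/W
R_vermiculite fill = L/(kA) = 0.035/(0.0657×9.95) = 0.05354 K/W
R_total = 0.05355 K/W
Q = ΔT / R_total = 65 / 0.05355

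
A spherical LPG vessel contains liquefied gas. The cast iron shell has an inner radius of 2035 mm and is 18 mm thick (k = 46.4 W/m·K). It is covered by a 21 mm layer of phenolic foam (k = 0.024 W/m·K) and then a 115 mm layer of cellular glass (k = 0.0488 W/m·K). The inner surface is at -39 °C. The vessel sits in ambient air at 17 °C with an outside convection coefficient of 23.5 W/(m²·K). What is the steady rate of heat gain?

For a spherical shell R = (1/r₁ − 1/r₂)/(4πk); film R = 1/(h·4πr²). In series:
R_cast iron shell = (1/2.035 − 1/2.053)/(4π×46.4) = 7.389×10^-6 K/W
R_phenolic foam = (1/2.053 − 1/2.074)/(4π×0.024) = 0.01635 K/W
R_cellular glass = (1/2.074 − 1/2.189)/(4π×0.0488) = 0.04131 K/W
R_outer film = 1/(h·4πr_o²) = 1/(23.5×4π×2.189²) = 7.067×10^-4 K/W
R_total = 0.05837 K/W
Q = ΔT/R_total = 56/0.05837

Q ≈ 959 W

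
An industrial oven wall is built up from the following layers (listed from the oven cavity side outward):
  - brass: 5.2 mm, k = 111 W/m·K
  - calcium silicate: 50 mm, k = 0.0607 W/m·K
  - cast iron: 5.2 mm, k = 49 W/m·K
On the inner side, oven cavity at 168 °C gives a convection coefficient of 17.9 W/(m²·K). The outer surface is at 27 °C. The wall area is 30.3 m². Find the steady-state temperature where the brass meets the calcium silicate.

T ≈ 159 °C

Using the resistance-network approach (series):
R_inner film = 1/(h_i·A) = 1/(17.9×30.3) = 0.001844 K/W
R_brass = L/(kA) = 0.0052/(111×30.3) = 1.546×10^-6 K/W
R_calcium silicate = L/(kA) = 0.05/(0.0607×30.3) = 0.02719 K/W
R_cast iron = L/(kA) = 0.0052/(49×30.3) = 3.502×10^-6 K/W
R_total = 0.02903 K/W;  Q = ΔT/R_total = 141/0.02903 = 4856 W
T_interface = T_inner − Q·ΣR(inner→interface) = 168 − 4860×0.001845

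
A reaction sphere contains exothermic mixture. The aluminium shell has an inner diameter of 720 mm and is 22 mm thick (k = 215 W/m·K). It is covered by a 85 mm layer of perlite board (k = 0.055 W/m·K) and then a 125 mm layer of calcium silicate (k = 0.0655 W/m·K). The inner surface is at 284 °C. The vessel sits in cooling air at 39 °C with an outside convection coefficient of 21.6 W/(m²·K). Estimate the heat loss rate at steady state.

Q ≈ 196 W

Each spherical layer contributes R = (1/r_i − 1/r_o)/(4πk):
R_aluminium shell = (1/0.36 − 1/0.382)/(4π×215) = 5.921×10^-5 K/W
R_perlite board = (1/0.382 − 1/0.467)/(4π×0.055) = 0.6894 K/W
R_calcium silicate = (1/0.467 − 1/0.592)/(4π×0.0655) = 0.5493 K/W
R_outer film = 1/(h·4πr_o²) = 1/(21.6×4π×0.592²) = 0.01051 K/W
R_total = 1.249 K/W
Q = ΔT/R_total = 245/1.249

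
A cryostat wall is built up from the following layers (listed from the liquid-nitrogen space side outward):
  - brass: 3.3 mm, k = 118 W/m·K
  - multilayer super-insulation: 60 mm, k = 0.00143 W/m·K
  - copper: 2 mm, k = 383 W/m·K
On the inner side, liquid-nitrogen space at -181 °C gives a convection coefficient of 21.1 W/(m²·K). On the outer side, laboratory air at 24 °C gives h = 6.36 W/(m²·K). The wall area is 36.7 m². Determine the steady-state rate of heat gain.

Using the resistance-network approach (series):
R_inner film = 1/(h_i·A) = 1/(21.1×36.7) = 0.001291 K/W
R_brass = L/(kA) = 0.0033/(118×36.7) = 7.62×10^-7 K/W
R_multilayer super-insulation = L/(kA) = 0.06/(0.00143×36.7) = 1.143 K/W
R_copper = L/(kA) = 0.002/(383×36.7) = 1.423×10^-7 K/W
R_outer film = 1/(h_o·A) = 1/(6.36×36.7) = 0.004284 K/W
R_total = 1.149 K/W
Q = ΔT / R_total = 205 / 1.149

Q ≈ 178 W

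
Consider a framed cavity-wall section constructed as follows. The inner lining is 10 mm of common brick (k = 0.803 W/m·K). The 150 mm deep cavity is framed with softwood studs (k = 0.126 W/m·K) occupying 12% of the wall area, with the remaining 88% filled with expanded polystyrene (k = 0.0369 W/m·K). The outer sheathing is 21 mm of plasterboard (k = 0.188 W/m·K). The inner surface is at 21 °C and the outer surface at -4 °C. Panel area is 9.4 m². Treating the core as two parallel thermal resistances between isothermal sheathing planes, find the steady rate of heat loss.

Sheathing layers in series; stud and cavity paths in parallel between them.
R_inner = 0.01/(0.803×9.4) = 0.001325 K/W
R_stud  = 0.15/(0.126×0.12×9.4) = 1.055 K/W
R_cav   = 0.15/(0.0369×0.88×9.4) = 0.4914 K/W
1/R_core = 1/R_stud + 1/R_cav → R_core = 0.3353 K/W
R_outer = 0.021/(0.188×9.4) = 0.01188 K/W
R_total = 0.3485 K/W
Q = ΔT/R_total = 25/0.3485

Q ≈ 71.7 W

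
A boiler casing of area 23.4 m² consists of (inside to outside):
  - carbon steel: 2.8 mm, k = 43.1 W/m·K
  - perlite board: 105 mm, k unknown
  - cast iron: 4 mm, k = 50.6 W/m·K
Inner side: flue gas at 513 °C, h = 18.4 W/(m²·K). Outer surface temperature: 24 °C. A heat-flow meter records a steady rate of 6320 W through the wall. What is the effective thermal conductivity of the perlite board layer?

Series thermal resistances:
R_inner film = 1/(h_i·A) = 1/(18.4×23.4) = 0.002323 K/W
R_carbon steel = L/(kA) = 0.0028/(43.1×23.4) = 2.776×10^-6 K/W
R_cast iron = L/(kA) = 0.004/(50.6×23.4) = 3.378×10^-6 K/W
Sum of known resistances R_other = 0.002329 K/W
Total R = ΔT/Q = 489/6320 = 0.07737 K/W
R_perlite board = R_total − R_other = 0.07504 K/W
k = L/(R·A) = 0.105/(0.07504×23.4)

k ≈ 0.0598 W/(m·K)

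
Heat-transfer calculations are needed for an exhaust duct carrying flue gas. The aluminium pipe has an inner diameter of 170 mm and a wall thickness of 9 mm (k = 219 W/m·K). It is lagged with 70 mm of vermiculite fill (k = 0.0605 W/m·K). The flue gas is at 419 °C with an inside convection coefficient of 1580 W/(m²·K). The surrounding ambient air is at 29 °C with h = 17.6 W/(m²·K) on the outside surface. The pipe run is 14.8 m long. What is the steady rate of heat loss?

Cylindrical conduction, so R = ln(r₂/r₁)/(2πkL) per layer, in series:
R_inner film = 1/(h_i·2πr₁L) = 1/(1580×2π×0.085×14.8) = 8.007×10^-5 K/W
R_aluminium pipe wall = ln(94/85)/(2π×219×14.8) = 4.942×10^-6 K/W
R_vermiculite fill = ln(164/94)/(2π×0.0605×14.8) = 0.09893 K/W
R_outer film = 1/(h_o·2πr_oL) = 1/(17.6×2π×0.164×14.8) = 0.003726 K/W
R_total = 0.1027 K/W
Q = ΔT/R_total = 390/0.1027

Q ≈ 3800 W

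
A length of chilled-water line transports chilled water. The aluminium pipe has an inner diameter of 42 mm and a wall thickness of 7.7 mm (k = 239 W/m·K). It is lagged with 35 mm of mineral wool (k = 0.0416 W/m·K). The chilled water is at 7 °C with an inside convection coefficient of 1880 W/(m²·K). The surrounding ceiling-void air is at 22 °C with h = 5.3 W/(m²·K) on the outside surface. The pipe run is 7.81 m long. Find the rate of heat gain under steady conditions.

Q ≈ 33.2 W

Treating each annulus and film as a series resistance:
R_inner film = 1/(h_i·2πr₁L) = 1/(1880×2π×0.021×7.81) = 5.162×10^-4 K/W
R_aluminium pipe wall = ln(28.7/21)/(2π×239×7.81) = 2.663×10^-5 K/W
R_mineral wool = ln(63.7/28.7)/(2π×0.0416×7.81) = 0.3906 K/W
R_outer film = 1/(h_o·2πr_oL) = 1/(5.3×2π×0.0637×7.81) = 0.06036 K/W
R_total = 0.4515 K/W
Q = ΔT/R_total = 15/0.4515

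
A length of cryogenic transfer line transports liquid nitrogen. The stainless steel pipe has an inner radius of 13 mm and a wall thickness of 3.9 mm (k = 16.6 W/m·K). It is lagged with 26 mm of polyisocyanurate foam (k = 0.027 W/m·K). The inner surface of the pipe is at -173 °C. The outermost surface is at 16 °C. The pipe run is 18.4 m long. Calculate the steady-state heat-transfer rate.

Q ≈ 633 W

Per-layer cylindrical resistances, series-summed:
R_stainless steel pipe wall = ln(16.9/13)/(2π×16.6×18.4) = 1.367×10^-4 K/W
R_polyisocyanurate foam = ln(42.9/16.9)/(2π×0.027×18.4) = 0.2984 K/W
R_total = 0.2986 K/W
Q = ΔT/R_total = 189/0.2986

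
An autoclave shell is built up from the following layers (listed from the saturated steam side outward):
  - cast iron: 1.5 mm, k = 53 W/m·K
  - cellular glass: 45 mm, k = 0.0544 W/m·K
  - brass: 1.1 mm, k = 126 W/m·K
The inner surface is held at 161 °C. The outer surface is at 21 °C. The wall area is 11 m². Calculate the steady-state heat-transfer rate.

Model the wall as resistances in series:
R_cast iron = L/(kA) = 0.0015/(53×11) = 2.573×10^-6 K/W
R_cellular glass = L/(kA) = 0.045/(0.0544×11) = 0.0752 K/W
R_brass = L/(kA) = 0.0011/(126×11) = 7.937×10^-7 K/W
R_total = 0.0752 K/W
Q = ΔT / R_total = 140 / 0.0752

Q ≈ 1860 W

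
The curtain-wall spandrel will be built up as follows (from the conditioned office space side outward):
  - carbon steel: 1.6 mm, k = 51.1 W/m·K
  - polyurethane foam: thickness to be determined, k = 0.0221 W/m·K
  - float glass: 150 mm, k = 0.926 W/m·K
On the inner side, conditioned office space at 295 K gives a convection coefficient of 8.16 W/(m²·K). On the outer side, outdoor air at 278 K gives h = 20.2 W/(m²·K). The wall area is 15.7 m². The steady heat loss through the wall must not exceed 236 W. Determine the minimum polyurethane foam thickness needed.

L ≈ 17.6 mm

Using the resistance-network approach (series):
R_inner film = 1/(h_i·A) = 1/(8.16×15.7) = 0.007806 K/W
R_carbon steel = L/(kA) = 0.0016/(51.1×15.7) = 1.994×10^-6 K/W
R_float glass = L/(kA) = 0.15/(0.926×15.7) = 0.01032 K/W
R_outer film = 1/(h_o·A) = 1/(20.2×15.7) = 0.003153 K/W
Sum of the known resistances R_other = 0.02128 K/W
Required total resistance R_tot = ΔT/Q_allow = 17/236 = 0.07203 K/W
R_polyurethane foam = R_tot − R_other = 0.05076 K/W
L = R·k·A = 0.05076×0.0221×15.7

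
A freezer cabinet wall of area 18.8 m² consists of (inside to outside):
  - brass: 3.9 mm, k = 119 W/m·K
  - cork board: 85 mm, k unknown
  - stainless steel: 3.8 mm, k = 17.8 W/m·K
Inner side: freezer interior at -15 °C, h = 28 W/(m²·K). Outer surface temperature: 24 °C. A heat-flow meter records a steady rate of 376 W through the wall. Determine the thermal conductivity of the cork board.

k ≈ 0.0444 W/(m·K)

Treating each layer as a thermal resistance in series:
R_inner film = 1/(h_i·A) = 1/(28×18.8) = 0.0019 K/W
R_brass = L/(kA) = 0.0039/(119×18.8) = 1.743×10^-6 K/W
R_stainless steel = L/(kA) = 0.0038/(17.8×18.8) = 1.136×10^-5 K/W
Sum of known resistances R_other = 0.001913 K/W
Total R = ΔT/Q = 39/376 = 0.1037 K/W
R_cork board = R_total − R_other = 0.1018 K/W
k = L/(R·A) = 0.085/(0.1018×18.8)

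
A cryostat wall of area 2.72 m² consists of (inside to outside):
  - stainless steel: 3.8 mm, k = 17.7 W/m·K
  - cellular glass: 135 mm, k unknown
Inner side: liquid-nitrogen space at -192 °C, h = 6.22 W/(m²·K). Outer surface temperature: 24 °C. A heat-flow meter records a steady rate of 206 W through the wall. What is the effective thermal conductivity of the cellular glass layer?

Using the resistance-network approach (series):
R_inner film = 1/(h_i·A) = 1/(6.22×2.72) = 0.05911 K/W
R_stainless steel = L/(kA) = 0.0038/(17.7×2.72) = 7.893×10^-5 K/W
Sum of known resistances R_other = 0.05919 K/W
Total R = ΔT/Q = 216/206 = 1.049 K/W
R_cellular glass = R_total − R_other = 0.9894 K/W
k = L/(R·A) = 0.135/(0.9894×2.72)

k ≈ 0.0502 W/(m·K)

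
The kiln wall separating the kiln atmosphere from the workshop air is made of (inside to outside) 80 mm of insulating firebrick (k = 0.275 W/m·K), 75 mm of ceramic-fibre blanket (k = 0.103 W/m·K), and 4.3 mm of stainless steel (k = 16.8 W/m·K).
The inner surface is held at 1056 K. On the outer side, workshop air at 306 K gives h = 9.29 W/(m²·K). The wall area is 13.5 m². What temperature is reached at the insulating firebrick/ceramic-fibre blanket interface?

Model the wall as resistances in series:
R_insulating firebrick = L/(kA) = 0.08/(0.275×13.5) = 0.02155 K/W
R_ceramic-fibre blanket = L/(kA) = 0.075/(0.103×13.5) = 0.05394 K/W
R_stainless steel = L/(kA) = 0.0043/(16.8×13.5) = 1.896×10^-5 K/W
R_outer film = 1/(h_o·A) = 1/(9.29×13.5) = 0.007974 K/W
R_total = 0.08348 K/W;  Q = ΔT/R_total = 750/0.08348 = 8984 W
T_interface = T_inner − Q·ΣR(inner→interface) = 1056 − 8980×0.02155

T ≈ 862 K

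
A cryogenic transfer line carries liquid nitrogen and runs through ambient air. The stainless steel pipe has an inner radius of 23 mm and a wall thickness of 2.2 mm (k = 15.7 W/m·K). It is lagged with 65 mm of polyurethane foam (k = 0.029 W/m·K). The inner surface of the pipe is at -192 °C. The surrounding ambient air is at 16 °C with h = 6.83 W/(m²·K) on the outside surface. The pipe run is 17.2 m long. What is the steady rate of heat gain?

Q ≈ 493 W

For a radial system each layer contributes R = ln(r_out/r_in)/(2πkL); films add R = 1/(hA).
R_stainless steel pipe wall = ln(25.2/23)/(2π×15.7×17.2) = 5.384×10^-5 K/W
R_polyurethane foam = ln(90.2/25.2)/(2π×0.029×17.2) = 0.4069 K/W
R_outer film = 1/(h_o·2πr_oL) = 1/(6.83×2π×0.0902×17.2) = 0.01502 K/W
R_total = 0.422 K/W
Q = ΔT/R_total = 208/0.422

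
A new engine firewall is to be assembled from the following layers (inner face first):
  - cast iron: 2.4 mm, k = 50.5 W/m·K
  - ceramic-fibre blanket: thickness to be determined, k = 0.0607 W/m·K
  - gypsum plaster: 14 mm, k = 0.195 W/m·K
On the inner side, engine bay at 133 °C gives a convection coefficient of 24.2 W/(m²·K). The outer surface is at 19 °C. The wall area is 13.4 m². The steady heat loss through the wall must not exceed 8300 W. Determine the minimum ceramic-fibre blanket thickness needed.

L ≈ 4.3 mm

Model the wall as resistances in series:
R_inner film = 1/(h_i·A) = 1/(24.2×13.4) = 0.003084 K/W
R_cast iron = L/(kA) = 0.0024/(50.5×13.4) = 3.547×10^-6 K/W
R_gypsum plaster = L/(kA) = 0.014/(0.195×13.4) = 0.005358 K/W
Sum of the known resistances R_other = 0.008445 K/W
Required total resistance R_tot = ΔT/Q_allow = 114/8300 = 0.01373 K/W
R_ceramic-fibre blanket = R_tot − R_other = 0.00529 K/W
L = R·k·A = 0.00529×0.0607×13.4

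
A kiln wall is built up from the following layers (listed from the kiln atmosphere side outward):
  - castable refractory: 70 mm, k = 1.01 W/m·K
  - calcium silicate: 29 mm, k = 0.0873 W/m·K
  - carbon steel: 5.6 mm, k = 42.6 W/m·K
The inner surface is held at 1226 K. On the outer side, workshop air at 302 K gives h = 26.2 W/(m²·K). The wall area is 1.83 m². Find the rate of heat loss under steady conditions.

Q ≈ 3840 W

Thermal resistances in series:
R_castable refractory = L/(kA) = 0.07/(1.01×1.83) = 0.03787 K/W
R_calcium silicate = L/(kA) = 0.029/(0.0873×1.83) = 0.1815 K/W
R_carbon steel = L/(kA) = 0.0056/(42.6×1.83) = 7.183×10^-5 K/W
R_outer film = 1/(h_o·A) = 1/(26.2×1.83) = 0.02086 K/W
R_total = 0.2403 K/W
Q = ΔT / R_total = 924 / 0.2403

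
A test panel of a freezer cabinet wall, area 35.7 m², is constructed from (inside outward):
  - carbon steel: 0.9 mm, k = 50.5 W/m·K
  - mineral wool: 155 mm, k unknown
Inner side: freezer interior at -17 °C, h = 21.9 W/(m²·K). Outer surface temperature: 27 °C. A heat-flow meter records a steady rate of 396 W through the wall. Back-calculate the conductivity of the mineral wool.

k ≈ 0.0395 W/(m·K)

Model the wall as resistances in series:
R_inner film = 1/(h_i·A) = 1/(21.9×35.7) = 0.001279 K/W
R_carbon steel = L/(kA) = 0.0009/(50.5×35.7) = 4.992×10^-7 K/W
Sum of known resistances R_other = 0.00128 K/W
Total R = ΔT/Q = 44/396 = 0.1111 K/W
R_mineral wool = R_total − R_other = 0.1098 K/W
k = L/(R·A) = 0.155/(0.1098×35.7)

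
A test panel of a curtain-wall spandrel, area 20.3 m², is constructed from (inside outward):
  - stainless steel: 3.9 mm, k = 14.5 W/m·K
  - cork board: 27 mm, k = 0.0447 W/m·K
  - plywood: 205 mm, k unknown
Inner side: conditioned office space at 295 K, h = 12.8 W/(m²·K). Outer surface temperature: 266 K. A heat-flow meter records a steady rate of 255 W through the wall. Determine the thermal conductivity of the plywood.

k ≈ 0.126 W/(m·K)

Treating each layer as a thermal resistance in series:
R_inner film = 1/(h_i·A) = 1/(12.8×20.3) = 0.003849 K/W
R_stainless steel = L/(kA) = 0.0039/(14.5×20.3) = 1.325×10^-5 K/W
R_cork board = L/(kA) = 0.027/(0.0447×20.3) = 0.02976 K/W
Sum of known resistances R_other = 0.03362 K/W
Total R = ΔT/Q = 29/255 = 0.1137 K/W
R_plywood = R_total − R_other = 0.08011 K/W
k = L/(R·A) = 0.205/(0.08011×20.3)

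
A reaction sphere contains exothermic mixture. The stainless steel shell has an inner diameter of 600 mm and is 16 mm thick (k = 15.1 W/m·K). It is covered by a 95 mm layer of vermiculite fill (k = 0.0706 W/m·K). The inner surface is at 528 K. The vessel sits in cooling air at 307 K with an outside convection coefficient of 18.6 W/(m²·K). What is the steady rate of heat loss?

Q ≈ 260 W

Radial (spherical) resistances in series:
R_stainless steel shell = (1/0.3 − 1/0.316)/(4π×15.1) = 8.895×10^-4 K/W
R_vermiculite fill = (1/0.316 − 1/0.411)/(4π×0.0706) = 0.8245 K/W
R_outer film = 1/(h·4πr_o²) = 1/(18.6×4π×0.411²) = 0.02533 K/W
R_total = 0.8507 K/W
Q = ΔT/R_total = 221/0.8507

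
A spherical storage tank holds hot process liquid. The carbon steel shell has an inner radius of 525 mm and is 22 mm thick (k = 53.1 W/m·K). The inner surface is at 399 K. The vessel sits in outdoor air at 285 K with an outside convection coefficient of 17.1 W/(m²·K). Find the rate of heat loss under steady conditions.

Q ≈ 7280 W

Radial (spherical) resistances in series:
R_carbon steel shell = (1/0.525 − 1/0.547)/(4π×53.1) = 1.148×10^-4 K/W
R_outer film = 1/(h·4πr_o²) = 1/(17.1×4π×0.547²) = 0.01555 K/W
R_total = 0.01567 K/W
Q = ΔT/R_total = 114/0.01567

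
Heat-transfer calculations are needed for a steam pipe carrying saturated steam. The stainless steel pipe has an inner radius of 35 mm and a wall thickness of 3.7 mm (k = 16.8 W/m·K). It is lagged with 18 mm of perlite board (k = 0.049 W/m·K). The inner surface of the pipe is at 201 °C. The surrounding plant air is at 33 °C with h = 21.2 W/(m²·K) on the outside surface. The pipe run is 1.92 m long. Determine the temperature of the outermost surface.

Radial resistances (cylindrical: R_cond = ln(r_o/r_i)/(2πkL), R_conv = 1/(h·2πrL)):
R_stainless steel pipe wall = ln(38.7/35)/(2π×16.8×1.92) = 4.958×10^-4 K/W
R_perlite board = ln(56.7/38.7)/(2π×0.049×1.92) = 0.6461 K/W
R_outer film = 1/(h_o·2πr_oL) = 1/(21.2×2π×0.0567×1.92) = 0.06896 K/W
R_total = 0.7156 K/W
Q = ΔT/R_total = 168/0.7156
Q = 235 W
T_interface = T_inner − Q·ΣR(inner→interface) = 201 − 235×0.6466

T ≈ 49.2 °C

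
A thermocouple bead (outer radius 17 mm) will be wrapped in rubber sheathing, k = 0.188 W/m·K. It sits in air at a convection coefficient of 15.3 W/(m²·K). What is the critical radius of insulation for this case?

For a sphere r_cr = 2k/h = 2×0.188/15.3
r_cr = 24.6 mm; since the bare radius (17 mm) is below r_cr, adding a thin layer of insulation will *increase* heat loss.

r_cr ≈ 24.6 mm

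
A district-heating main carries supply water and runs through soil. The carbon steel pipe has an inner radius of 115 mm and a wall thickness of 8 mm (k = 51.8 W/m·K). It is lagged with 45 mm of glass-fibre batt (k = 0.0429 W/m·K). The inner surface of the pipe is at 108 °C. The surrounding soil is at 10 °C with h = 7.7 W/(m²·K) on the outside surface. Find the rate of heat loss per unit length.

Cylindrical conduction, so R = ln(r₂/r₁)/(2πkL) per layer, in series:
R_carbon steel pipe wall = ln(123/115)/(2π×51.8×1) = 2.066×10^-4 K/W
R_glass-fibre batt = ln(168/123)/(2π×0.0429×1) = 1.157 K/W
R_outer film = 1/(h_o·2πr_oL) = 1/(7.7×2π×0.168×1) = 0.123 K/W
R_total = 1.28 K/W
Q = ΔT/R_total = 98/1.28

q′ ≈ 76.6 W/m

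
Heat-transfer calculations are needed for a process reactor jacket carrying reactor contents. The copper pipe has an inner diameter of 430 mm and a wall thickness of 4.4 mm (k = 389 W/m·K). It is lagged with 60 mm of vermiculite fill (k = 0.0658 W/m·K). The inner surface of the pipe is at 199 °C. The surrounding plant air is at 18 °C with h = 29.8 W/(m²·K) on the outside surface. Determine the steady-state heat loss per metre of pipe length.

For a radial system each layer contributes R = ln(r_out/r_in)/(2πkL); films add R = 1/(hA).
R_copper pipe wall = ln(219.4/215)/(2π×389×1) = 8.289×10^-6 K/W
R_vermiculite fill = ln(279.4/219.4)/(2π×0.0658×1) = 0.5847 K/W
R_outer film = 1/(h_o·2πr_oL) = 1/(29.8×2π×0.2794×1) = 0.01912 K/W
R_total = 0.6039 K/W
Q = ΔT/R_total = 181/0.6039

q′ ≈ 300 W/m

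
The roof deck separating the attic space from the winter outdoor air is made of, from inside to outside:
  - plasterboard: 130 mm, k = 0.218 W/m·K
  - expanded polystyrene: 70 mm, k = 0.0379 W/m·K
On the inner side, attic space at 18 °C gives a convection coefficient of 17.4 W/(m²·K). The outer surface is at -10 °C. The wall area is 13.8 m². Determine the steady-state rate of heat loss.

Q ≈ 155 W

Treating each layer as a thermal resistance in series:
R_inner film = 1/(h_i·A) = 1/(17.4×13.8) = 0.004165 K/W
R_plasterboard = L/(kA) = 0.13/(0.218×13.8) = 0.04321 K/W
R_expanded polystyrene = L/(kA) = 0.07/(0.0379×13.8) = 0.1338 K/W
R_total = 0.1812 K/W
Q = ΔT / R_total = 28 / 0.1812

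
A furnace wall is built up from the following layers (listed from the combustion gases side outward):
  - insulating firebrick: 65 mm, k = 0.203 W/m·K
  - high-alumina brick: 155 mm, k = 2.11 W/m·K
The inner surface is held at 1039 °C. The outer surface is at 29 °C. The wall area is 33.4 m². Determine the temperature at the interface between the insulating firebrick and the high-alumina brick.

Series thermal resistances:
R_insulating firebrick = L/(kA) = 0.065/(0.203×33.4) = 0.009587 K/W
R_high-alumina brick = L/(kA) = 0.155/(2.11×33.4) = 0.002199 K/W
R_total = 0.01179 K/W;  Q = ΔT/R_total = 1010/0.01179 = 85690 W
T_interface = T_inner − Q·ΣR(inner→interface) = 1039 − 85700×0.009587

T ≈ 217 °C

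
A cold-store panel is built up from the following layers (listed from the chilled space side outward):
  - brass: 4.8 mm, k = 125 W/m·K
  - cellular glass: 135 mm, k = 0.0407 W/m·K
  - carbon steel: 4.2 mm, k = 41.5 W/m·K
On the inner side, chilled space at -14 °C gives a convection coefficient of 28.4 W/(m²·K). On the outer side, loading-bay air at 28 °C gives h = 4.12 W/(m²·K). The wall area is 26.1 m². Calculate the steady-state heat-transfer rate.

Series thermal resistances:
R_inner film = 1/(h_i·A) = 1/(28.4×26.1) = 0.001349 K/W
R_brass = L/(kA) = 0.0048/(125×26.1) = 1.471×10^-6 K/W
R_cellular glass = L/(kA) = 0.135/(0.0407×26.1) = 0.1271 K/W
R_carbon steel = L/(kA) = 0.0042/(41.5×26.1) = 3.878×10^-6 K/W
R_outer film = 1/(h_o·A) = 1/(4.12×26.1) = 0.0093 K/W
R_total = 0.1377 K/W
Q = ΔT / R_total = 42 / 0.1377

Q ≈ 305 W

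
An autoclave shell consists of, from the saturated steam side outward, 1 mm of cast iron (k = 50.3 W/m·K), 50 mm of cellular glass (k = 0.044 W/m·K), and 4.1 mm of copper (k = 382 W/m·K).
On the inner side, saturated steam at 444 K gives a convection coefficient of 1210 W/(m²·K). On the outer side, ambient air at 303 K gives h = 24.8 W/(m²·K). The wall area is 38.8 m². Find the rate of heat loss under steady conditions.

Model the wall as resistances in series:
R_inner film = 1/(h_i·A) = 1/(1210×38.8) = 2.13×10^-5 K/W
R_cast iron = L/(kA) = 0.001/(50.3×38.8) = 5.124×10^-7 K/W
R_cellular glass = L/(kA) = 0.05/(0.044×38.8) = 0.02929 K/W
R_copper = L/(kA) = 0.0041/(382×38.8) = 2.766×10^-7 K/W
R_outer film = 1/(h_o·A) = 1/(24.8×38.8) = 0.001039 K/W
R_total = 0.03035 K/W
Q = ΔT / R_total = 141 / 0.03035

Q ≈ 4650 W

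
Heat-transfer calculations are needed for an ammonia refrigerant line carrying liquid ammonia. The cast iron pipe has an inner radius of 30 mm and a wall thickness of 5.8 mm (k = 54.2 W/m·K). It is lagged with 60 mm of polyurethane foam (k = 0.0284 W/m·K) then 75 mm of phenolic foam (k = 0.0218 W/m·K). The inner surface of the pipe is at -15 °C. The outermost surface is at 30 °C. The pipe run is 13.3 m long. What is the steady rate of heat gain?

Per-layer cylindrical resistances, series-summed:
R_cast iron pipe wall = ln(35.8/30)/(2π×54.2×13.3) = 3.902×10^-5 K/W
R_polyurethane foam = ln(95.8/35.8)/(2π×0.0284×13.3) = 0.4147 K/W
R_phenolic foam = ln(170.8/95.8)/(2π×0.0218×13.3) = 0.3174 K/W
R_total = 0.7322 K/W
Q = ΔT/R_total = 45/0.7322

Q ≈ 61.5 W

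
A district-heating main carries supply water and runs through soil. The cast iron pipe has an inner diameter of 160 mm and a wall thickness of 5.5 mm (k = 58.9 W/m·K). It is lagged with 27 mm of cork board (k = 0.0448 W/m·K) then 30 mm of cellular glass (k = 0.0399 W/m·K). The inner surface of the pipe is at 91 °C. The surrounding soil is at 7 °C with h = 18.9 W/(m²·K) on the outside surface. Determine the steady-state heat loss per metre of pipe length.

q′ ≈ 42.5 W/m

Cylindrical conduction, so R = ln(r₂/r₁)/(2πkL) per layer, in series:
R_cast iron pipe wall = ln(85.5/80)/(2π×58.9×1) = 1.797×10^-4 K/W
R_cork board = ln(112.5/85.5)/(2π×0.0448×1) = 0.975 K/W
R_cellular glass = ln(142.5/112.5)/(2π×0.0399×1) = 0.9429 K/W
R_outer film = 1/(h_o·2πr_oL) = 1/(18.9×2π×0.1425×1) = 0.05909 K/W
R_total = 1.977 K/W
Q = ΔT/R_total = 84/1.977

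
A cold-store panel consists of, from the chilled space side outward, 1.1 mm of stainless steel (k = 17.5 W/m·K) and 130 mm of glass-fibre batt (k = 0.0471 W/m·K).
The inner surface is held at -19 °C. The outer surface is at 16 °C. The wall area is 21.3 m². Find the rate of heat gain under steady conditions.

Q ≈ 270 W

Treating each layer as a thermal resistance in series:
R_stainless steel = L/(kA) = 0.0011/(17.5×21.3) = 2.951×10^-6 K/W
R_glass-fibre batt = L/(kA) = 0.13/(0.0471×21.3) = 0.1296 K/W
R_total = 0.1296 K/W
Q = ΔT / R_total = 35 / 0.1296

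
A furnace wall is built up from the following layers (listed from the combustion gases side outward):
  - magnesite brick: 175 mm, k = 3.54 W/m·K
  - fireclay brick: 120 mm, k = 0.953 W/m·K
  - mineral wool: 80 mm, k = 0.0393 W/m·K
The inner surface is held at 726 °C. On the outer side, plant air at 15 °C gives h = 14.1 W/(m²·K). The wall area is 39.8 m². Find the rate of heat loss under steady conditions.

Q ≈ 12400 W

Using the resistance-network approach (series):
R_magnesite brick = L/(kA) = 0.175/(3.54×39.8) = 0.001242 K/W
R_fireclay brick = L/(kA) = 0.12/(0.953×39.8) = 0.003164 K/W
R_mineral wool = L/(kA) = 0.08/(0.0393×39.8) = 0.05115 K/W
R_outer film = 1/(h_o·A) = 1/(14.1×39.8) = 0.001782 K/W
R_total = 0.05733 K/W
Q = ΔT / R_total = 711 / 0.05733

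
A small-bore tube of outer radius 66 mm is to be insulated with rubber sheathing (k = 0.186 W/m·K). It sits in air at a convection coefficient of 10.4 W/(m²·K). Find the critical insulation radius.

For a cylinder r_cr = k/h = 0.186/10.4
r_cr = 17.9 mm; since the bare radius (66 mm) is above r_cr, any added insulation will reduce heat loss.

r_cr ≈ 17.9 mm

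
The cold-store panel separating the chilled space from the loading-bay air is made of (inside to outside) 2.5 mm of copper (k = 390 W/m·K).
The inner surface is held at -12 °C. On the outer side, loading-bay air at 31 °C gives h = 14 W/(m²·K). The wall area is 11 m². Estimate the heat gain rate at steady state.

Using the resistance-network approach (series):
R_copper = L/(kA) = 0.0025/(390×11) = 5.828×10^-7 K/W
R_outer film = 1/(h_o·A) = 1/(14×11) = 0.006494 K/W
R_total = 0.006494 K/W
Q = ΔT / R_total = 43 / 0.006494

Q ≈ 6620 W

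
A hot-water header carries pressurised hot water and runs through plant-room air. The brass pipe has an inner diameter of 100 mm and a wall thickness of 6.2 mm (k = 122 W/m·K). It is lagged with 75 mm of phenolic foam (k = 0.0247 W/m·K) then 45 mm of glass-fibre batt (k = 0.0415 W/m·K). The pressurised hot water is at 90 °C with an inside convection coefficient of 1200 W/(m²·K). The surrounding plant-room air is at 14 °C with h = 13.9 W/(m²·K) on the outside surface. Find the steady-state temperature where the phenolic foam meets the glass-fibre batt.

T ≈ 27.6 °C

Treating each annulus and film as a series resistance:
R_inner film = 1/(h_i·2πr₁L) = 1/(1200×2π×0.05×1) = 0.002653 K/W
R_brass pipe wall = ln(56.2/50)/(2π×122×1) = 1.525×10^-4 K/W
R_phenolic foam = ln(131.2/56.2)/(2π×0.0247×1) = 5.463 K/W
R_glass-fibre batt = ln(176.2/131.2)/(2π×0.0415×1) = 1.131 K/W
R_outer film = 1/(h_o·2πr_oL) = 1/(13.9×2π×0.1762×1) = 0.06498 K/W
R_total = 6.662 K/W
Q = ΔT/R_total = 76/6.662
Q = 11.4 W/m
T_interface = T_inner − Q·ΣR(inner→interface) = 90 − 11.4×5.466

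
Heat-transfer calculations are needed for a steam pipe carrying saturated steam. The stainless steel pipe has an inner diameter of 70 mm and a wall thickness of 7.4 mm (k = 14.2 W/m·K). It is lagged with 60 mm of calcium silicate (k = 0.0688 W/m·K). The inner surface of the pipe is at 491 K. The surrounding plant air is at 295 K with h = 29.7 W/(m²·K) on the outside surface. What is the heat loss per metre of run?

q′ ≈ 93.6 W/m

Cylindrical conduction, so R = ln(r₂/r₁)/(2πkL) per layer, in series:
R_stainless steel pipe wall = ln(42.4/35)/(2π×14.2×1) = 0.00215 K/W
R_calcium silicate = ln(102.4/42.4)/(2π×0.0688×1) = 2.04 K/W
R_outer film = 1/(h_o·2πr_oL) = 1/(29.7×2π×0.1024×1) = 0.05233 K/W
R_total = 2.094 K/W
Q = ΔT/R_total = 196/2.094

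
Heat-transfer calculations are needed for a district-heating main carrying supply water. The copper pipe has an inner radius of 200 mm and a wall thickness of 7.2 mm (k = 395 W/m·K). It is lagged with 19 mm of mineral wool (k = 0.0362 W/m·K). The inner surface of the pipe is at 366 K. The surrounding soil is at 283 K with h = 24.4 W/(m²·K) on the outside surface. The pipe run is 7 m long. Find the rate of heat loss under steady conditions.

Q ≈ 1400 W

Per-layer cylindrical resistances, series-summed:
R_copper pipe wall = ln(207.2/200)/(2π×395×7) = 2.036×10^-6 K/W
R_mineral wool = ln(226.2/207.2)/(2π×0.0362×7) = 0.0551 K/W
R_outer film = 1/(h_o·2πr_oL) = 1/(24.4×2π×0.2262×7) = 0.004119 K/W
R_total = 0.05923 K/W
Q = ΔT/R_total = 83/0.05923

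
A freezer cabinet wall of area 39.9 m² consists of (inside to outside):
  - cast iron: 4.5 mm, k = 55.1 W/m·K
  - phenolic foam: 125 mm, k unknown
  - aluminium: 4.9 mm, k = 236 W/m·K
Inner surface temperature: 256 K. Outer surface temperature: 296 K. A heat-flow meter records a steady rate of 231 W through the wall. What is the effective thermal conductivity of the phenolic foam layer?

Thermal resistances in series:
R_cast iron = L/(kA) = 0.0045/(55.1×39.9) = 2.047×10^-6 K/W
R_aluminium = L/(kA) = 0.0049/(236×39.9) = 5.204×10^-7 K/W
Sum of known resistances R_other = 2.567×10^-6 K/W
Total R = ΔT/Q = 40/231 = 0.1732 K/W
R_phenolic foam = R_total − R_other = 0.1732 K/W
k = L/(R·A) = 0.125/(0.1732×39.9)

k ≈ 0.0181 W/(m·K)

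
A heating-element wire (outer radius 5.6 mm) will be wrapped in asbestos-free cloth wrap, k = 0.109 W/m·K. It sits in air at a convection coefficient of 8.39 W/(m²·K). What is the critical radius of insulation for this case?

For a cylinder r_cr = k/h = 0.109/8.39
r_cr = 13 mm; since the bare radius (5.6 mm) is below r_cr, adding a thin layer of insulation will *increase* heat loss.

r_cr ≈ 13 mm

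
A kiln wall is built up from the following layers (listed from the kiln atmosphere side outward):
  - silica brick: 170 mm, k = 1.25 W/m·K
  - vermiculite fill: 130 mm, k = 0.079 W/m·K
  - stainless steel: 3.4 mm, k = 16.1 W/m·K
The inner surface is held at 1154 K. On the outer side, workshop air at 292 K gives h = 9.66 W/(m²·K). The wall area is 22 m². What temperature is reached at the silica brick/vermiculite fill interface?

T ≈ 1090 K

Series thermal resistances:
R_silica brick = L/(kA) = 0.17/(1.25×22) = 0.006182 K/W
R_vermiculite fill = L/(kA) = 0.13/(0.079×22) = 0.0748 K/W
R_stainless steel = L/(kA) = 0.0034/(16.1×22) = 9.599×10^-6 K/W
R_outer film = 1/(h_o·A) = 1/(9.66×22) = 0.004705 K/W
R_total = 0.0857 K/W;  Q = ΔT/R_total = 862/0.0857 = 10060 W
T_interface = T_inner − Q·ΣR(inner→interface) = 1154 − 10100×0.006182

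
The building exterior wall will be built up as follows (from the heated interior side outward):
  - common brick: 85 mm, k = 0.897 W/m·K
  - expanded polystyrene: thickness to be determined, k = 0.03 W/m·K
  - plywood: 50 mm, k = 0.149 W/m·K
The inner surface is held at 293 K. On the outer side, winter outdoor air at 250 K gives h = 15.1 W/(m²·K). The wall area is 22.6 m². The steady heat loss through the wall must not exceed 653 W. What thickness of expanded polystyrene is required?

L ≈ 29.7 mm

Using the resistance-network approach (series):
R_common brick = L/(kA) = 0.085/(0.897×22.6) = 0.004193 K/W
R_plywood = L/(kA) = 0.05/(0.149×22.6) = 0.01485 K/W
R_outer film = 1/(h_o·A) = 1/(15.1×22.6) = 0.00293 K/W
Sum of the known resistances R_other = 0.02197 K/W
Required total resistance R_tot = ΔT/Q_allow = 43/653 = 0.06585 K/W
R_expanded polystyrene = R_tot − R_other = 0.04388 K/W
L = R·k·A = 0.04388×0.03×22.6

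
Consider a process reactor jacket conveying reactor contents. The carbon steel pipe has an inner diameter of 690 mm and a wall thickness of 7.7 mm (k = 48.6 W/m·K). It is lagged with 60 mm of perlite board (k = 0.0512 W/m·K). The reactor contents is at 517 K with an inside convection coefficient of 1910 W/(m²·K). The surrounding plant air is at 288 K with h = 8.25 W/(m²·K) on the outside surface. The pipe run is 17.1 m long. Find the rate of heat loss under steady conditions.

Radial resistances (cylindrical: R_cond = ln(r_o/r_i)/(2πkL), R_conv = 1/(h·2πrL)):
R_inner film = 1/(h_i·2πr₁L) = 1/(1910×2π×0.345×17.1) = 1.412×10^-5 K/W
R_carbon steel pipe wall = ln(352.7/345)/(2π×48.6×17.1) = 4.227×10^-6 K/W
R_perlite board = ln(412.7/352.7)/(2π×0.0512×17.1) = 0.02856 K/W
R_outer film = 1/(h_o·2πr_oL) = 1/(8.25×2π×0.4127×17.1) = 0.002734 K/W
R_total = 0.03131 K/W
Q = ΔT/R_total = 229/0.03131

Q ≈ 7310 W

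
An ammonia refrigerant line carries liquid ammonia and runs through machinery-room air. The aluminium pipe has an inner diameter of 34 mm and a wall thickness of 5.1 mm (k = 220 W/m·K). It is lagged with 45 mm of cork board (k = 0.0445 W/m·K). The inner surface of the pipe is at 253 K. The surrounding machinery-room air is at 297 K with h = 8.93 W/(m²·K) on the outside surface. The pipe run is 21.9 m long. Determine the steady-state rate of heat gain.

Q ≈ 227 W

Radial resistances (cylindrical: R_cond = ln(r_o/r_i)/(2πkL), R_conv = 1/(h·2πrL)):
R_aluminium pipe wall = ln(22.1/17)/(2π×220×21.9) = 8.667×10^-6 K/W
R_cork board = ln(67.1/22.1)/(2π×0.0445×21.9) = 0.1814 K/W
R_outer film = 1/(h_o·2πr_oL) = 1/(8.93×2π×0.0671×21.9) = 0.01213 K/W
R_total = 0.1935 K/W
Q = ΔT/R_total = 44/0.1935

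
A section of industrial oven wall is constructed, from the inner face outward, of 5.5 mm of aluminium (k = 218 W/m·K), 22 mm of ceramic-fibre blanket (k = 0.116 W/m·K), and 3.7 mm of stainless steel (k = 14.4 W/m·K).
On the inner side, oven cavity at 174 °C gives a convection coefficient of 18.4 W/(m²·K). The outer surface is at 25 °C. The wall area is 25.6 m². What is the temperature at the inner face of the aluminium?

Series thermal resistances:
R_inner film = 1/(h_i·A) = 1/(18.4×25.6) = 0.002123 K/W
R_aluminium = L/(kA) = 0.0055/(218×25.6) = 9.855×10^-7 K/W
R_ceramic-fibre blanket = L/(kA) = 0.022/(0.116×25.6) = 0.007408 K/W
R_stainless steel = L/(kA) = 0.0037/(14.4×25.6) = 1.004×10^-5 K/W
R_total = 0.009542 K/W;  Q = ΔT/R_total = 149/0.009542 = 15610 W
T_interface = T_inner − Q·ΣR(inner→interface) = 174 − 15600×0.002123

T ≈ 141 °C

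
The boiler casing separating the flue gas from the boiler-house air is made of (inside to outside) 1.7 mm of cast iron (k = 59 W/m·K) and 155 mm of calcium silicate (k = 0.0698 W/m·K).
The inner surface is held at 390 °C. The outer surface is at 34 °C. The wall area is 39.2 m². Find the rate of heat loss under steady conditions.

Thermal resistances in series:
R_cast iron = L/(kA) = 0.0017/(59×39.2) = 7.35×10^-7 K/W
R_calcium silicate = L/(kA) = 0.155/(0.0698×39.2) = 0.05665 K/W
R_total = 0.05665 K/W
Q = ΔT / R_total = 356 / 0.05665

Q ≈ 6280 W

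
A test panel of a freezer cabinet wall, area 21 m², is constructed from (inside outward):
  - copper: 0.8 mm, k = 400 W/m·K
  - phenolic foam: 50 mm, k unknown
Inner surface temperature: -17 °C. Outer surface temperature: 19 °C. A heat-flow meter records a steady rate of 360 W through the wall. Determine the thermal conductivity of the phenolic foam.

k ≈ 0.0238 W/(m·K)

Model the wall as resistances in series:
R_copper = L/(kA) = 0.0008/(400×21) = 9.524×10^-8 K/W
Sum of known resistances R_other = 9.524×10^-8 K/W
Total R = ΔT/Q = 36/360 = 0.1 K/W
R_phenolic foam = R_total − R_other = 0.1 K/W
k = L/(R·A) = 0.05/(0.1×21)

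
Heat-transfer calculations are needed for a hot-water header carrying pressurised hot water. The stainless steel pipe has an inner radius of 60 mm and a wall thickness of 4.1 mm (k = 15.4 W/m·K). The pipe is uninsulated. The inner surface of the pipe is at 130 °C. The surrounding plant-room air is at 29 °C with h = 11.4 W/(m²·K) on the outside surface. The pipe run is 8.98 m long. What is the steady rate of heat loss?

Q ≈ 4150 W

Treating each annulus and film as a series resistance:
R_stainless steel pipe wall = ln(64.1/60)/(2π×15.4×8.98) = 7.607×10^-5 K/W
R_outer film = 1/(h_o·2πr_oL) = 1/(11.4×2π×0.0641×8.98) = 0.02425 K/W
R_total = 0.02433 K/W
Q = ΔT/R_total = 101/0.02433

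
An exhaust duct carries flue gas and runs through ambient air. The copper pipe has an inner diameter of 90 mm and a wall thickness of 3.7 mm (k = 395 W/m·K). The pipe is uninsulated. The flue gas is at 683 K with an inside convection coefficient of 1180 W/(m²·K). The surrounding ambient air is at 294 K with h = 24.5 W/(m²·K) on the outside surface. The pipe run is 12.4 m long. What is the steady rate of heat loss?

Q ≈ 35400 W

Radial resistances (cylindrical: R_cond = ln(r_o/r_i)/(2πkL), R_conv = 1/(h·2πrL)):
R_inner film = 1/(h_i·2πr₁L) = 1/(1180×2π×0.045×12.4) = 2.417×10^-4 K/W
R_copper pipe wall = ln(48.7/45)/(2π×395×12.4) = 2.568×10^-6 K/W
R_outer film = 1/(h_o·2πr_oL) = 1/(24.5×2π×0.0487×12.4) = 0.01076 K/W
R_total = 0.011 K/W
Q = ΔT/R_total = 389/0.011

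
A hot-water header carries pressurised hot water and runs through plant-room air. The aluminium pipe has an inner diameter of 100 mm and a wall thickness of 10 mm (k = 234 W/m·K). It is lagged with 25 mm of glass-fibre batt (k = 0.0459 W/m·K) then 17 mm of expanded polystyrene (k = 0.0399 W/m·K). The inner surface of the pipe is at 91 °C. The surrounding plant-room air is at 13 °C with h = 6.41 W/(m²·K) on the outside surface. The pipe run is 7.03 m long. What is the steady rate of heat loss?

For a radial system each layer contributes R = ln(r_out/r_in)/(2πkL); films add R = 1/(hA).
R_aluminium pipe wall = ln(60/50)/(2π×234×7.03) = 1.764×10^-5 K/W
R_glass-fibre batt = ln(85/60)/(2π×0.0459×7.03) = 0.1718 K/W
R_expanded polystyrene = ln(102/85)/(2π×0.0399×7.03) = 0.1034 K/W
R_outer film = 1/(h_o·2πr_oL) = 1/(6.41×2π×0.102×7.03) = 0.03463 K/W
R_total = 0.3099 K/W
Q = ΔT/R_total = 78/0.3099

Q ≈ 252 W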